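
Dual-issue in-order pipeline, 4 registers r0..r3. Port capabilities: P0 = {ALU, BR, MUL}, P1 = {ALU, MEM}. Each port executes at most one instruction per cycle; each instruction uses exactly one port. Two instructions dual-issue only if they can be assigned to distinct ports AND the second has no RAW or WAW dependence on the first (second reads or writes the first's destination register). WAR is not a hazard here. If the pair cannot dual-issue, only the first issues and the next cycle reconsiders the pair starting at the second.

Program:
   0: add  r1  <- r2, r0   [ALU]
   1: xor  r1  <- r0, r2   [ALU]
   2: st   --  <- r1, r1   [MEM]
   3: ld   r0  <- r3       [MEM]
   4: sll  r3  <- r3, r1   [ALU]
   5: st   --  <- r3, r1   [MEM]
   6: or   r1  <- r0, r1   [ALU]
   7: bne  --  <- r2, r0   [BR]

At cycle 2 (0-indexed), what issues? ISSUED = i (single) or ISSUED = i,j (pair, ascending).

ISSUED = 2

c0: i0 add  WAW r1
c1: i1 xor  RAW r1
c2: i2 st  no-port MEM/MEM
c3: i3/i4 ld/sll  pair
c4: i5/i6 st/or  pair
c5: i7 bne  tail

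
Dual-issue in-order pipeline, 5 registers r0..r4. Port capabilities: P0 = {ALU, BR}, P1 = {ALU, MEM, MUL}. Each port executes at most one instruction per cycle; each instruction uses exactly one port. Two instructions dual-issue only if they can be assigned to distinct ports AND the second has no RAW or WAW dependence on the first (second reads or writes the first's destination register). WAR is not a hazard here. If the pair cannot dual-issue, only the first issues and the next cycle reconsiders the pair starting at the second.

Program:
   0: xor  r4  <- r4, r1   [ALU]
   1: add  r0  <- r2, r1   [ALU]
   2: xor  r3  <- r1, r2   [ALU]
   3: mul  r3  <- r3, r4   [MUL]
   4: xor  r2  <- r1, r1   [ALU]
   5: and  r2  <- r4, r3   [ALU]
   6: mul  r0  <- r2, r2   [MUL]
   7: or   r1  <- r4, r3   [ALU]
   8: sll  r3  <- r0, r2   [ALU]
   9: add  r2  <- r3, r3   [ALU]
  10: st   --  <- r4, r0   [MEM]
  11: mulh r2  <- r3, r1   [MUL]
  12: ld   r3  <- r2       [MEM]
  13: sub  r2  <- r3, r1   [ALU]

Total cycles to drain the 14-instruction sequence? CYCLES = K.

CYCLES = 10

[0] i0/i1  xor.ALU+add.ALU  -- dual
[1] i2  xor.ALU  -- RAW+WAW r3
[2] i3/i4  mul.MUL+xor.ALU  -- dual
[3] i5  and.ALU  -- RAW r2
[4] i6/i7  mul.MUL+or.ALU  -- dual
[5] i8  sll.ALU  -- RAW r3
[6] i9/i10  add.ALU+st.MEM  -- dual
[7] i11  mulh.MUL  -- no-port MUL/MEM
[8] i12  ld.MEM  -- RAW r3
[9] i13  sub.ALU  -- tail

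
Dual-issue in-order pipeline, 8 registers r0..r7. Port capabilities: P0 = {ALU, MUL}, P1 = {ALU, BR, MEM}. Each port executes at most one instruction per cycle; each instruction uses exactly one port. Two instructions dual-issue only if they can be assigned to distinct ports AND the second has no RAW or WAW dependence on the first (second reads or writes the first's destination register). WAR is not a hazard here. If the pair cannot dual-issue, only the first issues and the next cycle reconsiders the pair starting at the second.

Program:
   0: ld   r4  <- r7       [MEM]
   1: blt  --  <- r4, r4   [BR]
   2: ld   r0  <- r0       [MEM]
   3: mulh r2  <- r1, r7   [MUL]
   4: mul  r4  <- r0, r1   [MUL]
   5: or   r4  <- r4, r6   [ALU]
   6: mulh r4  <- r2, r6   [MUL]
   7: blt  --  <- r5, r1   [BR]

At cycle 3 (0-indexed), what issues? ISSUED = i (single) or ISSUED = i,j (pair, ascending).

t=0 i0:ld.MEM ; no-port MEM/BR
t=1 i1:blt.BR ; no-port BR/MEM
t=2 i2+i3:ld.MEM+mulh.MUL ; pair
t=3 i4:mul.MUL ; RAW+WAW r4
t=4 i5:or.ALU ; WAW r4
t=5 i6+i7:mulh.MUL+blt.BR ; pair

ISSUED = 4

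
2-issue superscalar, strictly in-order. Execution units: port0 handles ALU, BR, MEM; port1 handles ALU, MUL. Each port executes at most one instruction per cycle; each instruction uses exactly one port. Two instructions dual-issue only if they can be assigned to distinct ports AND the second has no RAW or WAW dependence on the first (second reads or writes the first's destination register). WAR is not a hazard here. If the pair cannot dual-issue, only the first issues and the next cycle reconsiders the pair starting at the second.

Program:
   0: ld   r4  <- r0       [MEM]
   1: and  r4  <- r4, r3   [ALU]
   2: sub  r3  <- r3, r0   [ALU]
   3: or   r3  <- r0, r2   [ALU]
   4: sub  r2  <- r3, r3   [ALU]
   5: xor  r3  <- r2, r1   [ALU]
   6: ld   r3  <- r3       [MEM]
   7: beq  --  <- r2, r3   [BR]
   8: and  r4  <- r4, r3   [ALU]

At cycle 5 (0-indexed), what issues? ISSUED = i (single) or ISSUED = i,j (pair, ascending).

t=0 i0:ld ; RAW+WAW r4
t=1 i1+i2:and+sub ; dual
t=2 i3:or ; RAW r3
t=3 i4:sub ; RAW r2
t=4 i5:xor ; RAW+WAW r3
t=5 i6:ld ; no-port MEM/BR
t=6 i7+i8:beq+and ; dual

ISSUED = 6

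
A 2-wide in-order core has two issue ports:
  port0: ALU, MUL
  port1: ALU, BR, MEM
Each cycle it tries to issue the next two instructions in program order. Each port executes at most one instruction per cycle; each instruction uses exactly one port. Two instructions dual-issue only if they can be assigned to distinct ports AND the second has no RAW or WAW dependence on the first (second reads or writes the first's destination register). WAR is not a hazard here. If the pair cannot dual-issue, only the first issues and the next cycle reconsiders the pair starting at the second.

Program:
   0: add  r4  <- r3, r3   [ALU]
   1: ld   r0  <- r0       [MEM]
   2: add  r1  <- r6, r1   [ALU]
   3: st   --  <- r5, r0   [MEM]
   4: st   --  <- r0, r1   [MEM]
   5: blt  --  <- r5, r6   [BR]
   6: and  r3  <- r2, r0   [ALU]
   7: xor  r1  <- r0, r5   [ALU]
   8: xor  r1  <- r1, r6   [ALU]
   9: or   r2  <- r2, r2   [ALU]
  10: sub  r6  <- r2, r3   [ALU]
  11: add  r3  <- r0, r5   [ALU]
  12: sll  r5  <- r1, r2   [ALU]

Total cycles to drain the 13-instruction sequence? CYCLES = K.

t=0 i0/i1:add;ld ; dual
t=1 i2/i3:add;st ; dual
t=2 i4:st ; no-port MEM/BR
t=3 i5/i6:blt;and ; dual
t=4 i7:xor ; RAW+WAW r1
t=5 i8/i9:xor;or ; dual
t=6 i10/i11:sub;add ; dual
t=7 i12:sll ; tail

CYCLES = 8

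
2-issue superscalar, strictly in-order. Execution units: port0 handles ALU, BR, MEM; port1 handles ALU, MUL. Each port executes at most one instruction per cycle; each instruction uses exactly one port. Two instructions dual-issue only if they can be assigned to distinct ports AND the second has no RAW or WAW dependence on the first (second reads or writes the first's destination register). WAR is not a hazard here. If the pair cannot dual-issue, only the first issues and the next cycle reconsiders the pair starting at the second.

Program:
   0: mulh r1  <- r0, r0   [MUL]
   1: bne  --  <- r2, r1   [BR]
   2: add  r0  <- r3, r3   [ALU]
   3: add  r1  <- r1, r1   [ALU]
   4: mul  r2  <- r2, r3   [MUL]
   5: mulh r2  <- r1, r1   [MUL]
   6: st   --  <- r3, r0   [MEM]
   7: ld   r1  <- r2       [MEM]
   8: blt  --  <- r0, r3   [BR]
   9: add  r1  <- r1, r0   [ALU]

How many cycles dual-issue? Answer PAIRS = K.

  cy0 -> i0 (mulh.MUL) RAW r1
  cy1 -> i1/i2 (bne.BR;add.ALU) dual
  cy2 -> i3/i4 (add.ALU;mul.MUL) dual
  cy3 -> i5/i6 (mulh.MUL;st.MEM) dual
  cy4 -> i7 (ld.MEM) no-port MEM/BR
  cy5 -> i8/i9 (blt.BR;add.ALU) dual

PAIRS = 4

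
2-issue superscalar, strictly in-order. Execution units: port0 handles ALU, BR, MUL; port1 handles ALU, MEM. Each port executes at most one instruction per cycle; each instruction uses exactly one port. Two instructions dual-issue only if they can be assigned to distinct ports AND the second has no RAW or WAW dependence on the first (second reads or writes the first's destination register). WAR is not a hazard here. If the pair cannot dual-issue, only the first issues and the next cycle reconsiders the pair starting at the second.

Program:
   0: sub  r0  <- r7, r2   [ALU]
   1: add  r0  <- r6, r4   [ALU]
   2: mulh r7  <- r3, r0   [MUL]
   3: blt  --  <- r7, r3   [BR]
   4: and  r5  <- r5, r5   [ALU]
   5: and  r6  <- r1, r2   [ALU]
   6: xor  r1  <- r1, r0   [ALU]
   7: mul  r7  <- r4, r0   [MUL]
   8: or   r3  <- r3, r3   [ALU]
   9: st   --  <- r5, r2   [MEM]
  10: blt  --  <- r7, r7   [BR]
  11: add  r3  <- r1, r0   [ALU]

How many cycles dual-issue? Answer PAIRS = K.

PAIRS = 4

c0: i0 sub.ALU  WAW r0
c1: i1 add.ALU  RAW r0
c2: i2 mulh.MUL  no-port MUL/BR
c3: i3,i4 blt.BR+and.ALU  pair
c4: i5,i6 and.ALU+xor.ALU  pair
c5: i7,i8 mul.MUL+or.ALU  pair
c6: i9,i10 st.MEM+blt.BR  pair
c7: i11 add.ALU  tail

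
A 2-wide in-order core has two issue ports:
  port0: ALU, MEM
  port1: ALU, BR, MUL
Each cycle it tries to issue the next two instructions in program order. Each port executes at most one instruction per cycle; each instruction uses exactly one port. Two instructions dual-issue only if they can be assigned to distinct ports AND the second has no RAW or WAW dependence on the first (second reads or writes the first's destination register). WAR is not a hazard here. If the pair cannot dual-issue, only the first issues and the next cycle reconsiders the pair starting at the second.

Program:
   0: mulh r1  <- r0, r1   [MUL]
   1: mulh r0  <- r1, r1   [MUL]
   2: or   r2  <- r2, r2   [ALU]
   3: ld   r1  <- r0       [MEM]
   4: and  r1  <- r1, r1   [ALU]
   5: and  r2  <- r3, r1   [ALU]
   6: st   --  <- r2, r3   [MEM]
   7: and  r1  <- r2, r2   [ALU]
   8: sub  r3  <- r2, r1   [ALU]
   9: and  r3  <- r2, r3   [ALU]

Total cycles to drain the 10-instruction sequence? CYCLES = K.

CYCLES = 8

[0] i0  mulh  -- no-port MUL/MUL
[1] i1&i2  mulh or  -- pair
[2] i3  ld  -- RAW+WAW r1
[3] i4  and  -- RAW r1
[4] i5  and  -- RAW r2
[5] i6&i7  st and  -- pair
[6] i8  sub  -- RAW+WAW r3
[7] i9  and  -- tail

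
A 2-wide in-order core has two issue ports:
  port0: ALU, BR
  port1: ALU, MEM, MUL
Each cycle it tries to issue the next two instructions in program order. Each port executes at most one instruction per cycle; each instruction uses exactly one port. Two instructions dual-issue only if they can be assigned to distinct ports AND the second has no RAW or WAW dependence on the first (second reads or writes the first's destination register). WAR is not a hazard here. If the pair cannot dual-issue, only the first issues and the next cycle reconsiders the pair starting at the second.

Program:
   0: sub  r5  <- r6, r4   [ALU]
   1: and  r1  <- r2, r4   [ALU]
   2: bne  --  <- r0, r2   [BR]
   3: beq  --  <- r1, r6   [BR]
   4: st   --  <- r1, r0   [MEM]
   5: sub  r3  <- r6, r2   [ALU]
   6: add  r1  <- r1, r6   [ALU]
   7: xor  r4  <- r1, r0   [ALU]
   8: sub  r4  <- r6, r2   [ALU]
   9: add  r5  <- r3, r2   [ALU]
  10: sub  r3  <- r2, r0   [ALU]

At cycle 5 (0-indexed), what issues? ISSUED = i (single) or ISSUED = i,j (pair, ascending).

ISSUED = 8,9

t=0 i0/i1:sub/and ; 2-wide
t=1 i2:bne ; no-port BR/BR
t=2 i3/i4:beq/st ; 2-wide
t=3 i5/i6:sub/add ; 2-wide
t=4 i7:xor ; WAW r4
t=5 i8/i9:sub/add ; 2-wide
t=6 i10:sub ; tail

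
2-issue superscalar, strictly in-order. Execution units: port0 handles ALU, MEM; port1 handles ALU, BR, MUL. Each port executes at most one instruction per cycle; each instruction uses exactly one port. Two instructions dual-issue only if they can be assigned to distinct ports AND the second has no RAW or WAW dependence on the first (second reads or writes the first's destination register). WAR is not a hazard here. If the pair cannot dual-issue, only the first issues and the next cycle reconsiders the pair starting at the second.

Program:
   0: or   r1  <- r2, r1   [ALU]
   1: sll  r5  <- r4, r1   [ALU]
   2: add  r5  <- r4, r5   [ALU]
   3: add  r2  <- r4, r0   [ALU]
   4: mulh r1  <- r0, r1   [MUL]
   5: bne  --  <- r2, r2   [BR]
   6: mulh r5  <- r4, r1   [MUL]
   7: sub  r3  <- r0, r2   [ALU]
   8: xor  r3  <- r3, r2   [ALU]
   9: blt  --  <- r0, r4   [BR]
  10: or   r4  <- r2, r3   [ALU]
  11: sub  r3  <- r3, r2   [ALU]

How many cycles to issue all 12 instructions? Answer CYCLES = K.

0. or @i0  | RAW r1
1. sll @i1  | RAW+WAW r5
2. add/add @i2/i3  | 2-wide
3. mulh @i4  | no-port MUL/BR
4. bne @i5  | no-port BR/MUL
5. mulh/sub @i6/i7  | 2-wide
6. xor/blt @i8/i9  | 2-wide
7. or/sub @i10/i11  | 2-wide

CYCLES = 8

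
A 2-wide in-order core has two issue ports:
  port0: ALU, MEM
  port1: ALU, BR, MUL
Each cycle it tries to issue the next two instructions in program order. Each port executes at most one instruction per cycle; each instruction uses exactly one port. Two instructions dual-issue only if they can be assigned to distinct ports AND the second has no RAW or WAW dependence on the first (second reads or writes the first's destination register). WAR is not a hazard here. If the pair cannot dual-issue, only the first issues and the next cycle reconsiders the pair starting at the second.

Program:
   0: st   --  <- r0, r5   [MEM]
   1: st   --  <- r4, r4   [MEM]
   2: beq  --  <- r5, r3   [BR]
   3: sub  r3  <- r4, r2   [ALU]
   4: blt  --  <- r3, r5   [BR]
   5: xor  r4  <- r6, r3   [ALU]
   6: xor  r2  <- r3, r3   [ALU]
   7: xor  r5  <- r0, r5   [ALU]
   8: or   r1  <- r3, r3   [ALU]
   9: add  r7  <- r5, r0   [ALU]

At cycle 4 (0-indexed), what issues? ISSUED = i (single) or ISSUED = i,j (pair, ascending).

  cy0 -> i0 (st) no-port MEM/MEM
  cy1 -> i1,i2 (st beq) dual
  cy2 -> i3 (sub) RAW r3
  cy3 -> i4,i5 (blt xor) dual
  cy4 -> i6,i7 (xor xor) dual
  cy5 -> i8,i9 (or add) dual

ISSUED = 6,7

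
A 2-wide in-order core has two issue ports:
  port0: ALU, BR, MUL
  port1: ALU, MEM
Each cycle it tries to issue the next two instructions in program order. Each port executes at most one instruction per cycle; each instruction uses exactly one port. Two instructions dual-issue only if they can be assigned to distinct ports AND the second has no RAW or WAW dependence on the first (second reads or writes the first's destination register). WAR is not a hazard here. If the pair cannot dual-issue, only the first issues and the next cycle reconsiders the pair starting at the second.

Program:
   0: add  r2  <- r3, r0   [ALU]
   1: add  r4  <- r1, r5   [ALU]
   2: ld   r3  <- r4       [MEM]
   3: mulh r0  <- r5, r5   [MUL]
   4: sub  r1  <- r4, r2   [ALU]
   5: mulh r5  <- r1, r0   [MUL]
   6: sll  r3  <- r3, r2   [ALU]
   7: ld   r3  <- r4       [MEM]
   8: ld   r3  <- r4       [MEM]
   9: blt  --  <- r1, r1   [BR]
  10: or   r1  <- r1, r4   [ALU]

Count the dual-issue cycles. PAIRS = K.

#0 head=0: add.ALU add.ALU i0/i1 pair
#1 head=2: ld.MEM mulh.MUL i2/i3 pair
#2 head=4: sub.ALU i4 RAW r1
#3 head=5: mulh.MUL sll.ALU i5/i6 pair
#4 head=7: ld.MEM i7 no-port MEM/MEM
#5 head=8: ld.MEM blt.BR i8/i9 pair
#6 head=10: or.ALU i10 tail

PAIRS = 4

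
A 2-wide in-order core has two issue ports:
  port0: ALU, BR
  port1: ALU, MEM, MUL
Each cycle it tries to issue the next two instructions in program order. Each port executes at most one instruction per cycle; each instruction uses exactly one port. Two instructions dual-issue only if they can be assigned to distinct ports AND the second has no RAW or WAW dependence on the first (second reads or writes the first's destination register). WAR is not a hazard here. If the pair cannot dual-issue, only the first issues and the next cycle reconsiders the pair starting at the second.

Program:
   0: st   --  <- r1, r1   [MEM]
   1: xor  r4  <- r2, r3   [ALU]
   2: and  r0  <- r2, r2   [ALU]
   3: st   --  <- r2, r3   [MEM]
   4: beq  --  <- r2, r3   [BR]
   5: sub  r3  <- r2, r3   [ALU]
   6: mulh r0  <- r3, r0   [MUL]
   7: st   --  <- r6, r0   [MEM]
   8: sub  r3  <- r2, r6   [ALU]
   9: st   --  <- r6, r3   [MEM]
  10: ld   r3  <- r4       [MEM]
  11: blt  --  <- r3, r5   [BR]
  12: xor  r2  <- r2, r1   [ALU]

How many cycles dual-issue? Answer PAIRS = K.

PAIRS = 5

c0: i0&i1 st.MEM xor.ALU  pair
c1: i2&i3 and.ALU st.MEM  pair
c2: i4&i5 beq.BR sub.ALU  pair
c3: i6 mulh.MUL  no-port MUL/MEM
c4: i7&i8 st.MEM sub.ALU  pair
c5: i9 st.MEM  no-port MEM/MEM
c6: i10 ld.MEM  RAW r3
c7: i11&i12 blt.BR xor.ALU  pair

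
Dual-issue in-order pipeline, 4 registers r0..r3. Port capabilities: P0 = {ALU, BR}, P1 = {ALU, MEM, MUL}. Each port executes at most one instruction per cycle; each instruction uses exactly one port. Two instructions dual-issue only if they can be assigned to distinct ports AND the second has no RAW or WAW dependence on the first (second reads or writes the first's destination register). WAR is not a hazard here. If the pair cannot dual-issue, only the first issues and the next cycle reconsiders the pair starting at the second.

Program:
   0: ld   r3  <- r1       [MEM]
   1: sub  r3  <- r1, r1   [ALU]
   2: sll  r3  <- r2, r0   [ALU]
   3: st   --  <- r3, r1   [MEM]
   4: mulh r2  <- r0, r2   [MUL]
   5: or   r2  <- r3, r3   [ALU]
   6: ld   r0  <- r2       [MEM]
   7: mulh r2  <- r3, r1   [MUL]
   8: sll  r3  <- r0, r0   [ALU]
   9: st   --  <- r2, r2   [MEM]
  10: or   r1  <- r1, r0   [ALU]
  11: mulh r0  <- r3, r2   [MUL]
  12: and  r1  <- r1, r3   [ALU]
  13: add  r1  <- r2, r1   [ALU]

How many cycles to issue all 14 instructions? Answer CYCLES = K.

t=0 i0:ld ; WAW r3
t=1 i1:sub ; WAW r3
t=2 i2:sll ; RAW r3
t=3 i3:st ; no-port MEM/MUL
t=4 i4:mulh ; WAW r2
t=5 i5:or ; RAW r2
t=6 i6:ld ; no-port MEM/MUL
t=7 i7/i8:mulh sll ; 2-wide
t=8 i9/i10:st or ; 2-wide
t=9 i11/i12:mulh and ; 2-wide
t=10 i13:add ; tail

CYCLES = 11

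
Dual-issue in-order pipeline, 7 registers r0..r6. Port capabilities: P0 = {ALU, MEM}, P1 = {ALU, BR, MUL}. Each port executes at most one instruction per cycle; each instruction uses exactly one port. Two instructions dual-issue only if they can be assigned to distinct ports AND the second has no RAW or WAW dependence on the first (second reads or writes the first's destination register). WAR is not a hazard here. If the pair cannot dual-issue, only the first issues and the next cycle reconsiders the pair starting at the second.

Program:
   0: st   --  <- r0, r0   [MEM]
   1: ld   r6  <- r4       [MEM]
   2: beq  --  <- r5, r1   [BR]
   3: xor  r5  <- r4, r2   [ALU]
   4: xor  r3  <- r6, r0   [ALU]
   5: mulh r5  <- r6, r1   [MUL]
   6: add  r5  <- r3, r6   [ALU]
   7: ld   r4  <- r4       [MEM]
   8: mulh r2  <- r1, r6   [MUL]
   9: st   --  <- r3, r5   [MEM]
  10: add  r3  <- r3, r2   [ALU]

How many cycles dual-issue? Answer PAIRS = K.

PAIRS = 4

[0] i0  st.MEM  -- no-port MEM/MEM
[1] i1,i2  ld.MEM beq.BR  -- dual
[2] i3,i4  xor.ALU xor.ALU  -- dual
[3] i5  mulh.MUL  -- WAW r5
[4] i6,i7  add.ALU ld.MEM  -- dual
[5] i8,i9  mulh.MUL st.MEM  -- dual
[6] i10  add.ALU  -- tail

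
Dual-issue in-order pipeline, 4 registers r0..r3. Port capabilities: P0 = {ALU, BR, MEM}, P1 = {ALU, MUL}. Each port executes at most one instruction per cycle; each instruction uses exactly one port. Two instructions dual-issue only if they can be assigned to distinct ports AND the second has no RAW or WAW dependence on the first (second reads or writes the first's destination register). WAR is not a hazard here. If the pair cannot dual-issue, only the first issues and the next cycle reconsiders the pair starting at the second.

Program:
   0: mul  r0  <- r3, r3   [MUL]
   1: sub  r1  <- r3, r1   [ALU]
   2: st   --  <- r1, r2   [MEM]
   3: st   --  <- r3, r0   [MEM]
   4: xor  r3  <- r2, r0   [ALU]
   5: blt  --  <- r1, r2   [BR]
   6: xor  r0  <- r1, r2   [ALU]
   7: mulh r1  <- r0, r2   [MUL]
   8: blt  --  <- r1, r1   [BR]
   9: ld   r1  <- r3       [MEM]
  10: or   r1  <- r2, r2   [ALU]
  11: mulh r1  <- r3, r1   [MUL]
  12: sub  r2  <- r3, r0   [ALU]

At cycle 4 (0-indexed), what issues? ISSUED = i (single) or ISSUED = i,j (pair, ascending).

ISSUED = 7

c0: i0,i1 mul.MUL sub.ALU  2-wide
c1: i2 st.MEM  no-port MEM/MEM
c2: i3,i4 st.MEM xor.ALU  2-wide
c3: i5,i6 blt.BR xor.ALU  2-wide
c4: i7 mulh.MUL  RAW r1
c5: i8 blt.BR  no-port BR/MEM
c6: i9 ld.MEM  WAW r1
c7: i10 or.ALU  RAW+WAW r1
c8: i11,i12 mulh.MUL sub.ALU  2-wide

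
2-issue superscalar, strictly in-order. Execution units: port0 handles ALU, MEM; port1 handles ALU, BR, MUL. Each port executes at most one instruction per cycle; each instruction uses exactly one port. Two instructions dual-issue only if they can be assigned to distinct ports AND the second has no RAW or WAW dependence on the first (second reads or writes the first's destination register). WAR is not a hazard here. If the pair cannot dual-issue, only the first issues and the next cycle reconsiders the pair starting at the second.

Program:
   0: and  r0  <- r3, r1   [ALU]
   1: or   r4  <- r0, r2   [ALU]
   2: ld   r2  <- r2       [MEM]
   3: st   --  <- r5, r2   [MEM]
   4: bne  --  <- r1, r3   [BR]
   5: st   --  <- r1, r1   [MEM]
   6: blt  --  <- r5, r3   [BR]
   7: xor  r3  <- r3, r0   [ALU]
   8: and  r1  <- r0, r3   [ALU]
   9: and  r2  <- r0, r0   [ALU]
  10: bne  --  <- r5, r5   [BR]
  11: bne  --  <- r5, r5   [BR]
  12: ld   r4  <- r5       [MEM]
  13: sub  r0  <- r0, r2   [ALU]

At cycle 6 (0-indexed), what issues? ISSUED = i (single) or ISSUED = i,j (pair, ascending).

ISSUED = 10

c0: i0 and  RAW r0
c1: i1,i2 or/ld  2-wide
c2: i3,i4 st/bne  2-wide
c3: i5,i6 st/blt  2-wide
c4: i7 xor  RAW r3
c5: i8,i9 and/and  2-wide
c6: i10 bne  no-port BR/BR
c7: i11,i12 bne/ld  2-wide
c8: i13 sub  tail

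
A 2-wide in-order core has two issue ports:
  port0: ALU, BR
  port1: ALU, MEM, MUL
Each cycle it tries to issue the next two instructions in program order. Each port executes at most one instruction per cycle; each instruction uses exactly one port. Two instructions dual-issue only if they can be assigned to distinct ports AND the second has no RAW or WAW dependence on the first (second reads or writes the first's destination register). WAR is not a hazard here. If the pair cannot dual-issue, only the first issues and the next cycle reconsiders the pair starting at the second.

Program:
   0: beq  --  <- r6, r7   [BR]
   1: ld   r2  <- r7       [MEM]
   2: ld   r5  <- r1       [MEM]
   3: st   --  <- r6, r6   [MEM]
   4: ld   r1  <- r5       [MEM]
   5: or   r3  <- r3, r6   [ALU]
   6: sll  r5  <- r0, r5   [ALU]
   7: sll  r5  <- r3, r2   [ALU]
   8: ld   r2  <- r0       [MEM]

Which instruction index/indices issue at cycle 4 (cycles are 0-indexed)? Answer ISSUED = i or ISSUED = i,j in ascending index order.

t=0 i0+i1:beq;ld ; 2-wide
t=1 i2:ld ; no-port MEM/MEM
t=2 i3:st ; no-port MEM/MEM
t=3 i4+i5:ld;or ; 2-wide
t=4 i6:sll ; WAW r5
t=5 i7+i8:sll;ld ; 2-wide

ISSUED = 6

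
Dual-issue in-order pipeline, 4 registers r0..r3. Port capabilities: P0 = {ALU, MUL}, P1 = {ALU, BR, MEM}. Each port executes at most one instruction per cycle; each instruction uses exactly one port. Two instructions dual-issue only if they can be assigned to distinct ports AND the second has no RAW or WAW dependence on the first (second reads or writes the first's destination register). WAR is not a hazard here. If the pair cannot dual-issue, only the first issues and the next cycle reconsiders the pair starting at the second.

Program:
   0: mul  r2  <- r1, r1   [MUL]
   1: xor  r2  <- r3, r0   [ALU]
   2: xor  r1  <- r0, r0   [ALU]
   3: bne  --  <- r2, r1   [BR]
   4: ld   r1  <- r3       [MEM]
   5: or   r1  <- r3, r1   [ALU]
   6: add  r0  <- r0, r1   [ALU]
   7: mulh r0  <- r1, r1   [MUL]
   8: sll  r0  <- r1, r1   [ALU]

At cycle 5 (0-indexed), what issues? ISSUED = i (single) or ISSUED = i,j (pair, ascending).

c0: i0 mul.MUL  WAW r2
c1: i1+i2 xor.ALU;xor.ALU  pair
c2: i3 bne.BR  no-port BR/MEM
c3: i4 ld.MEM  RAW+WAW r1
c4: i5 or.ALU  RAW r1
c5: i6 add.ALU  WAW r0
c6: i7 mulh.MUL  WAW r0
c7: i8 sll.ALU  tail

ISSUED = 6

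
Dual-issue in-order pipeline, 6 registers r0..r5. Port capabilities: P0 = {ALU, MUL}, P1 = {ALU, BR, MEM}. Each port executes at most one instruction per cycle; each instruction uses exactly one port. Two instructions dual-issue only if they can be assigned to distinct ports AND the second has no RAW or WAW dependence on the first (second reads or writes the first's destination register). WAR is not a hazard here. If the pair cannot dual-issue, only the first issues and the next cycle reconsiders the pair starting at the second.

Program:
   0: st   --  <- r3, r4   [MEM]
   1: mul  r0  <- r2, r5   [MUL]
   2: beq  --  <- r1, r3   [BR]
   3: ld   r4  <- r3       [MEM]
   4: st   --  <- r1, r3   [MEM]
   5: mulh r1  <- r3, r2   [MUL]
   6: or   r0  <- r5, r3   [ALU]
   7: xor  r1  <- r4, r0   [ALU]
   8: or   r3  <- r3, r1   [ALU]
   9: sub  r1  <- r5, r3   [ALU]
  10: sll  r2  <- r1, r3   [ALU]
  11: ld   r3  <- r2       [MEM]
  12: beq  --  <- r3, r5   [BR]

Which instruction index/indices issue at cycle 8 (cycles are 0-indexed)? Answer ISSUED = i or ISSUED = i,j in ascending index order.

t=0 i0+i1:st+mul ; 2-wide
t=1 i2:beq ; no-port BR/MEM
t=2 i3:ld ; no-port MEM/MEM
t=3 i4+i5:st+mulh ; 2-wide
t=4 i6:or ; RAW r0
t=5 i7:xor ; RAW r1
t=6 i8:or ; RAW r3
t=7 i9:sub ; RAW r1
t=8 i10:sll ; RAW r2
t=9 i11:ld ; no-port MEM/BR
t=10 i12:beq ; tail

ISSUED = 10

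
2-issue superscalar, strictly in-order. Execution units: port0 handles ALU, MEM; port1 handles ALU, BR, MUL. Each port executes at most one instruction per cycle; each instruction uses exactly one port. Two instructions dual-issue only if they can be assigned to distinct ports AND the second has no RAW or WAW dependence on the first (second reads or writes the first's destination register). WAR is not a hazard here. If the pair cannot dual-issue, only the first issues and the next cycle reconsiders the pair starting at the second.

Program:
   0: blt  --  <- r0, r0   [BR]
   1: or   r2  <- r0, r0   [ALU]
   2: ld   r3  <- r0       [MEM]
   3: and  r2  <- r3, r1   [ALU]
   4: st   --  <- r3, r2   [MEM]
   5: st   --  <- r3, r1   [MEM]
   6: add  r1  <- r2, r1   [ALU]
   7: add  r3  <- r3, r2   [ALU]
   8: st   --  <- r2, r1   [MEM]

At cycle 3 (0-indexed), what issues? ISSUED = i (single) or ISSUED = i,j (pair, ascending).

#0 head=0: blt+or i0/i1 pair
#1 head=2: ld i2 RAW r3
#2 head=3: and i3 RAW r2
#3 head=4: st i4 no-port MEM/MEM
#4 head=5: st+add i5/i6 pair
#5 head=7: add+st i7/i8 pair

ISSUED = 4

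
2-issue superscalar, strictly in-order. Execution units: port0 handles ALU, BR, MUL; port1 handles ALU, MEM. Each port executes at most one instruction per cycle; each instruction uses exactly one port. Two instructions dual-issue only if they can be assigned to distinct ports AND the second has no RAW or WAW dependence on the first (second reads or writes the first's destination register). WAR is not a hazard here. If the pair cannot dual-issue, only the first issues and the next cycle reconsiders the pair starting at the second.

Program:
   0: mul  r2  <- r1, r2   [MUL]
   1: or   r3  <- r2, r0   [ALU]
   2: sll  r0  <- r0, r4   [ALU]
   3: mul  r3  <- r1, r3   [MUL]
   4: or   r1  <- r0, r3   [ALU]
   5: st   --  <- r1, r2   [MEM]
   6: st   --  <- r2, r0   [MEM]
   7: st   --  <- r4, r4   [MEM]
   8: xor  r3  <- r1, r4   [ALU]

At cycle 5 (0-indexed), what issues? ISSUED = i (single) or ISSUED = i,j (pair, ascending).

ISSUED = 6

c0: i0 mul  RAW r2
c1: i1&i2 or+sll  pair
c2: i3 mul  RAW r3
c3: i4 or  RAW r1
c4: i5 st  no-port MEM/MEM
c5: i6 st  no-port MEM/MEM
c6: i7&i8 st+xor  pair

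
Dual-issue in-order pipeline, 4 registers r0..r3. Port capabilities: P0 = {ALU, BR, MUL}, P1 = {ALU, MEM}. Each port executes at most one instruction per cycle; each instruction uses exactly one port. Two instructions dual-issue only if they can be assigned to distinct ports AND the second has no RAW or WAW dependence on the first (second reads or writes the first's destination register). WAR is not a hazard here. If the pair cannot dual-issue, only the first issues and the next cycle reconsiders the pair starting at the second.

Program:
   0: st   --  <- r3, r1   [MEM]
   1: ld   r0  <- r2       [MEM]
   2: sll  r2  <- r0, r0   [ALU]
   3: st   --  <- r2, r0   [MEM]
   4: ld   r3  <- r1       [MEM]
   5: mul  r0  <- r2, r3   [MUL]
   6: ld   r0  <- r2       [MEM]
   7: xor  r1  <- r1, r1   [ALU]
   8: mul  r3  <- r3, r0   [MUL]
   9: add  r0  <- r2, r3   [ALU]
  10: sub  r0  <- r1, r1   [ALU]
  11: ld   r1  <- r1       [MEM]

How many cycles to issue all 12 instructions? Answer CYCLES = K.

CYCLES = 10

#0 head=0: st i0 no-port MEM/MEM
#1 head=1: ld i1 RAW r0
#2 head=2: sll i2 RAW r2
#3 head=3: st i3 no-port MEM/MEM
#4 head=4: ld i4 RAW r3
#5 head=5: mul i5 WAW r0
#6 head=6: ld+xor i6+i7 2-wide
#7 head=8: mul i8 RAW r3
#8 head=9: add i9 WAW r0
#9 head=10: sub+ld i10+i11 2-wide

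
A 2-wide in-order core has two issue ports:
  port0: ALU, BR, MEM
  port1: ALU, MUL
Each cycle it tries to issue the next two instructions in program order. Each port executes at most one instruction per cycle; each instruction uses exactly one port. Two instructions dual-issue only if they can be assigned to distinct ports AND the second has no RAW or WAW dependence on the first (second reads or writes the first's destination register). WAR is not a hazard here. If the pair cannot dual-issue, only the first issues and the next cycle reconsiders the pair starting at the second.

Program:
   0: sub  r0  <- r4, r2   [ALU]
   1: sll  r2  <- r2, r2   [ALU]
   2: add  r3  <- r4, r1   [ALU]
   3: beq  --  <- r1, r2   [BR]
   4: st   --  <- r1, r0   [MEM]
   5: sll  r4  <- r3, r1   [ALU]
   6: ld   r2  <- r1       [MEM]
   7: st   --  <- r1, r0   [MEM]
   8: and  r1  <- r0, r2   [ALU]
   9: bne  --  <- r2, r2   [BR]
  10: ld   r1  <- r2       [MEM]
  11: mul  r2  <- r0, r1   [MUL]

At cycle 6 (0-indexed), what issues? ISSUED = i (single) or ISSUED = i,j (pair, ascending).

ISSUED = 10

#0 head=0: sub sll i0/i1 dual
#1 head=2: add beq i2/i3 dual
#2 head=4: st sll i4/i5 dual
#3 head=6: ld i6 no-port MEM/MEM
#4 head=7: st and i7/i8 dual
#5 head=9: bne i9 no-port BR/MEM
#6 head=10: ld i10 RAW r1
#7 head=11: mul i11 tail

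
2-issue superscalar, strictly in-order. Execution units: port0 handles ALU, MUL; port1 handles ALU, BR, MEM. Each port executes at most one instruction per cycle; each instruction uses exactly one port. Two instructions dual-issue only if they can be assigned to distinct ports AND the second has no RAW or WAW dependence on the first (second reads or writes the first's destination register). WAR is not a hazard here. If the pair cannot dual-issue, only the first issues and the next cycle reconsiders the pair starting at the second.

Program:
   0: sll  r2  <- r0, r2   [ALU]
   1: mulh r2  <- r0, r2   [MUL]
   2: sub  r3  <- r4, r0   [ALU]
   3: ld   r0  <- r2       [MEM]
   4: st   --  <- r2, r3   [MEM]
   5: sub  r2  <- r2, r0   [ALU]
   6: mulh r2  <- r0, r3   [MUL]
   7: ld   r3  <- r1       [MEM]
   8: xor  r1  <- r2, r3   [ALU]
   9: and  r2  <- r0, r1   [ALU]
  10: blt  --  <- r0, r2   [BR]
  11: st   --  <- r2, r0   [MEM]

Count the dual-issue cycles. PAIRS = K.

c0: i0 sll.ALU  RAW+WAW r2
c1: i1+i2 mulh.MUL+sub.ALU  2-wide
c2: i3 ld.MEM  no-port MEM/MEM
c3: i4+i5 st.MEM+sub.ALU  2-wide
c4: i6+i7 mulh.MUL+ld.MEM  2-wide
c5: i8 xor.ALU  RAW r1
c6: i9 and.ALU  RAW r2
c7: i10 blt.BR  no-port BR/MEM
c8: i11 st.MEM  tail

PAIRS = 3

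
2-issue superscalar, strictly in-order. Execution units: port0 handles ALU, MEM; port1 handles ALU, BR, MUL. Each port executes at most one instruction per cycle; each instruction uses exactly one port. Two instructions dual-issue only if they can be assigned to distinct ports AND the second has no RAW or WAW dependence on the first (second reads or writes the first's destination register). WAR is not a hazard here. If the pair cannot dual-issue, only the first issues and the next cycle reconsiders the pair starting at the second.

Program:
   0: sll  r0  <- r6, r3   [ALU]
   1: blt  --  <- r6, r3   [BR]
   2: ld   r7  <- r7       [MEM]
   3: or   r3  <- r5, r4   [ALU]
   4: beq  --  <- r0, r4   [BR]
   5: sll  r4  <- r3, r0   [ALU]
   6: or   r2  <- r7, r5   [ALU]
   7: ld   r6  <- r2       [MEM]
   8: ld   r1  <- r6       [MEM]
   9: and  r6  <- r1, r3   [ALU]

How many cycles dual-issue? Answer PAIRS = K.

PAIRS = 3

t=0 i0+i1:sll+blt ; 2-wide
t=1 i2+i3:ld+or ; 2-wide
t=2 i4+i5:beq+sll ; 2-wide
t=3 i6:or ; RAW r2
t=4 i7:ld ; no-port MEM/MEM
t=5 i8:ld ; RAW r1
t=6 i9:and ; tail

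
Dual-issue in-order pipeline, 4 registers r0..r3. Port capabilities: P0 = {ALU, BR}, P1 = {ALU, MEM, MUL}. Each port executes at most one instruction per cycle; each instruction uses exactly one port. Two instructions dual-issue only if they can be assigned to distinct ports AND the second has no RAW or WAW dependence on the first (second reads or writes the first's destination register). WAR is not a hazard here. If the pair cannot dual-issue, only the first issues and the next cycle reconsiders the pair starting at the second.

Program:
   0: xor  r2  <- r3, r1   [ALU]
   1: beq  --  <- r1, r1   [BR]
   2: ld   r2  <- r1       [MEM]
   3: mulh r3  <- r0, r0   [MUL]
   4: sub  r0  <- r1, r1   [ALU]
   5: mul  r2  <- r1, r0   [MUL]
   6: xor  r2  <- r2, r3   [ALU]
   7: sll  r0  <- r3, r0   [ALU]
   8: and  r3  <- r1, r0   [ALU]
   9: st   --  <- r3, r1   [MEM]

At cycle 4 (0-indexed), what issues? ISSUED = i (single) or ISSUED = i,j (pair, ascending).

0. xor beq @i0,i1  | 2-wide
1. ld @i2  | no-port MEM/MUL
2. mulh sub @i3,i4  | 2-wide
3. mul @i5  | RAW+WAW r2
4. xor sll @i6,i7  | 2-wide
5. and @i8  | RAW r3
6. st @i9  | tail

ISSUED = 6,7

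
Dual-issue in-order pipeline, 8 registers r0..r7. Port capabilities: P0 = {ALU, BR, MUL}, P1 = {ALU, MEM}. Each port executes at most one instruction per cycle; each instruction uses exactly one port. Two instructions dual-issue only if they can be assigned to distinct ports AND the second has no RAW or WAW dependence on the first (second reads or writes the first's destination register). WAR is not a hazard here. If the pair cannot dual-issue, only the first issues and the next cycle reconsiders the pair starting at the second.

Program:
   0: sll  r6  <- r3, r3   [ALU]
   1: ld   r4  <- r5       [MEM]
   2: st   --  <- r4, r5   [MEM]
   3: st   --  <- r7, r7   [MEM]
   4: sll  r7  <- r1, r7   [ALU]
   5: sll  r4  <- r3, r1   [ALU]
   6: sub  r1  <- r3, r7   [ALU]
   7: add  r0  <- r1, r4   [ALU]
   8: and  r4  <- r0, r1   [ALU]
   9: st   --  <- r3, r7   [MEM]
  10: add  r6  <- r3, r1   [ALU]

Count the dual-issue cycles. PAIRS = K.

0. sll/ld @i0,i1  | 2-wide
1. st @i2  | no-port MEM/MEM
2. st/sll @i3,i4  | 2-wide
3. sll/sub @i5,i6  | 2-wide
4. add @i7  | RAW r0
5. and/st @i8,i9  | 2-wide
6. add @i10  | tail

PAIRS = 4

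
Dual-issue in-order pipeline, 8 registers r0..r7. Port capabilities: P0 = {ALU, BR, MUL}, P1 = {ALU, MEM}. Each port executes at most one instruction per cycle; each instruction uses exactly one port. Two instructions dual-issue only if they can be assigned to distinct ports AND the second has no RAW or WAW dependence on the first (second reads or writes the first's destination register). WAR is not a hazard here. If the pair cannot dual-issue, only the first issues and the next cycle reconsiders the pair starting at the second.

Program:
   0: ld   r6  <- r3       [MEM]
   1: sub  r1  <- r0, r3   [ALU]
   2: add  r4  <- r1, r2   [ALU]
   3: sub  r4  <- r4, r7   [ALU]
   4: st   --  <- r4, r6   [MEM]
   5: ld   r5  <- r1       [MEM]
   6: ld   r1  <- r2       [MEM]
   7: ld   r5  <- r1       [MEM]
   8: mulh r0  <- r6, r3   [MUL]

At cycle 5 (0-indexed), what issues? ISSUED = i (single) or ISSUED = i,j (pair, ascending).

  cy0 -> i0+i1 (ld+sub) pair
  cy1 -> i2 (add) RAW+WAW r4
  cy2 -> i3 (sub) RAW r4
  cy3 -> i4 (st) no-port MEM/MEM
  cy4 -> i5 (ld) no-port MEM/MEM
  cy5 -> i6 (ld) no-port MEM/MEM
  cy6 -> i7+i8 (ld+mulh) pair

ISSUED = 6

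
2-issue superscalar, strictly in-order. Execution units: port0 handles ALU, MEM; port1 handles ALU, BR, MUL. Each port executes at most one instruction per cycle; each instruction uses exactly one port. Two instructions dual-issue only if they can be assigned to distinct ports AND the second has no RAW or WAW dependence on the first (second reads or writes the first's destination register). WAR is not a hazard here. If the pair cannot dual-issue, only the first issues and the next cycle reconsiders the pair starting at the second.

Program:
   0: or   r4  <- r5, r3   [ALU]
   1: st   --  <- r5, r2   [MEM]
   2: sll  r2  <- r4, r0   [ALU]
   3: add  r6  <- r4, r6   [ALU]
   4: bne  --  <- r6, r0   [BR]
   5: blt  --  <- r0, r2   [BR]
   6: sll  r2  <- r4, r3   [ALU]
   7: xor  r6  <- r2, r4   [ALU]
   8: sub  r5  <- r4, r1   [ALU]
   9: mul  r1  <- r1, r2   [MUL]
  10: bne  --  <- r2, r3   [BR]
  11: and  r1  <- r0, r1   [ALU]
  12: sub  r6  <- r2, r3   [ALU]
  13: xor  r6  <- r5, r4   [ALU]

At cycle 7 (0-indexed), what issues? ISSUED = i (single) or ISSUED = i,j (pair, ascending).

ISSUED = 12

c0: i0/i1 or.ALU st.MEM  pair
c1: i2/i3 sll.ALU add.ALU  pair
c2: i4 bne.BR  no-port BR/BR
c3: i5/i6 blt.BR sll.ALU  pair
c4: i7/i8 xor.ALU sub.ALU  pair
c5: i9 mul.MUL  no-port MUL/BR
c6: i10/i11 bne.BR and.ALU  pair
c7: i12 sub.ALU  WAW r6
c8: i13 xor.ALU  tail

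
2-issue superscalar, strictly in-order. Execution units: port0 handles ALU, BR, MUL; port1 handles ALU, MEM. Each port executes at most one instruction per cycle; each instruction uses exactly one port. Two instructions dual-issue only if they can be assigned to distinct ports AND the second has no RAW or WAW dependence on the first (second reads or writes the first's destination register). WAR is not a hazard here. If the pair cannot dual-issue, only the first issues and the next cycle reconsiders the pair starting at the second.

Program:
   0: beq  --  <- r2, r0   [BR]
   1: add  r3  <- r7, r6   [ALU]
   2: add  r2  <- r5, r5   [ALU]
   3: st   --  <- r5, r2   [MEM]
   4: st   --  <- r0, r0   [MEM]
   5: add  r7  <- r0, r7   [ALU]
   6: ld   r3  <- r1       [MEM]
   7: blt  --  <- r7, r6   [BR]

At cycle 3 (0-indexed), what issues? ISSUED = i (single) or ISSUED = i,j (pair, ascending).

ISSUED = 4,5

c0: i0,i1 beq.BR;add.ALU  dual
c1: i2 add.ALU  RAW r2
c2: i3 st.MEM  no-port MEM/MEM
c3: i4,i5 st.MEM;add.ALU  dual
c4: i6,i7 ld.MEM;blt.BR  dual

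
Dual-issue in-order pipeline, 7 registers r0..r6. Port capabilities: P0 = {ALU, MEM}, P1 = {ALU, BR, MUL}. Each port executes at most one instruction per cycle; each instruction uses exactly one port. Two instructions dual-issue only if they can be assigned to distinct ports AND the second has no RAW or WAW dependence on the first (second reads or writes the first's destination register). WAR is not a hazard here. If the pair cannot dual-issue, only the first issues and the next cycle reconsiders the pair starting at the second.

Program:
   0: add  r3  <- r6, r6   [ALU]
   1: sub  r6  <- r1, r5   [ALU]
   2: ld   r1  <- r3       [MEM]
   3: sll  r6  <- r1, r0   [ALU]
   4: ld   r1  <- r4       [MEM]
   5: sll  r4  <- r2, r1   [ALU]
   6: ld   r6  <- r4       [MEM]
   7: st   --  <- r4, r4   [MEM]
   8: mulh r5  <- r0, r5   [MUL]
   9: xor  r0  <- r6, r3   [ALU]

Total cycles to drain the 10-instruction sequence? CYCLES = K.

CYCLES = 7

0. add.ALU;sub.ALU @i0,i1  | pair
1. ld.MEM @i2  | RAW r1
2. sll.ALU;ld.MEM @i3,i4  | pair
3. sll.ALU @i5  | RAW r4
4. ld.MEM @i6  | no-port MEM/MEM
5. st.MEM;mulh.MUL @i7,i8  | pair
6. xor.ALU @i9  | tail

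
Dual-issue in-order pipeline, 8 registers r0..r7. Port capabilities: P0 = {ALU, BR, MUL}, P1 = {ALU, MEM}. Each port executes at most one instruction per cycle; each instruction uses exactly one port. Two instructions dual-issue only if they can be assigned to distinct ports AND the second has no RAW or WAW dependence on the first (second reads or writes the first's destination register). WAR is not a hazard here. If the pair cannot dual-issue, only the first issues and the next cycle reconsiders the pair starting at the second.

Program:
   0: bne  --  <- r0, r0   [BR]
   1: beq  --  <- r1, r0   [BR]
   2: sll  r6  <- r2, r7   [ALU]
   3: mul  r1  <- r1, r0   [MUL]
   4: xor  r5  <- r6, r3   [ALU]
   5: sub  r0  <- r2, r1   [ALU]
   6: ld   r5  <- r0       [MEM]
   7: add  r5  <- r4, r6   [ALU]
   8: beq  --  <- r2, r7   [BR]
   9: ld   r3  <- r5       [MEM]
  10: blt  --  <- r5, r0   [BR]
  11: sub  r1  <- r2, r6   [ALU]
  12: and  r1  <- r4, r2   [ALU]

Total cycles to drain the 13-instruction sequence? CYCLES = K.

CYCLES = 9

c0: i0 bne.BR  no-port BR/BR
c1: i1+i2 beq.BR sll.ALU  pair
c2: i3+i4 mul.MUL xor.ALU  pair
c3: i5 sub.ALU  RAW r0
c4: i6 ld.MEM  WAW r5
c5: i7+i8 add.ALU beq.BR  pair
c6: i9+i10 ld.MEM blt.BR  pair
c7: i11 sub.ALU  WAW r1
c8: i12 and.ALU  tail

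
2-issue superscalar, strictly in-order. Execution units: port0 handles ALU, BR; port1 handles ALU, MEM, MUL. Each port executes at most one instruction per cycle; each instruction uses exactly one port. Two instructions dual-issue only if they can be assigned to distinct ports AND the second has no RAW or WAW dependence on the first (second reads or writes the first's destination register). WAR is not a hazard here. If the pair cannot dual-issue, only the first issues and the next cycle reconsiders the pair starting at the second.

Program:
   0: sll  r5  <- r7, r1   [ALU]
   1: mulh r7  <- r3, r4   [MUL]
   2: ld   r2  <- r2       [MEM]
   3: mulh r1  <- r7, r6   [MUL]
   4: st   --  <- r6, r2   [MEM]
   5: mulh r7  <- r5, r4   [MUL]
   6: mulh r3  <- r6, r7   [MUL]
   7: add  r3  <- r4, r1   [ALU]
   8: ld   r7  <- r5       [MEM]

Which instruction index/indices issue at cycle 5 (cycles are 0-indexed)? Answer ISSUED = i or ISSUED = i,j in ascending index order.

  cy0 -> i0,i1 (sll.ALU mulh.MUL) dual
  cy1 -> i2 (ld.MEM) no-port MEM/MUL
  cy2 -> i3 (mulh.MUL) no-port MUL/MEM
  cy3 -> i4 (st.MEM) no-port MEM/MUL
  cy4 -> i5 (mulh.MUL) no-port MUL/MUL
  cy5 -> i6 (mulh.MUL) WAW r3
  cy6 -> i7,i8 (add.ALU ld.MEM) dual

ISSUED = 6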